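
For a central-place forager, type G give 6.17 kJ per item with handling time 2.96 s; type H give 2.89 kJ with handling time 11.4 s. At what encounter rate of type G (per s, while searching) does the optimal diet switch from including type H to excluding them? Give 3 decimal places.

Drop type H once their profitability E₂/h₂ falls below the rate achievable on type G alone: E₂/h₂ = λE₁/(1 + λh₁).
Solve for λ: λE₁h₂ = E₂(1 + λh₁) → λ(E₁h₂ − E₂h₁) = E₂ → λ = E₂/(E₁h₂ − E₂h₁).
λ = 2.89/(6.17×11.4 − 2.89×2.96) = 2.89/61.78 = 0.04678 per s.

0.047 per s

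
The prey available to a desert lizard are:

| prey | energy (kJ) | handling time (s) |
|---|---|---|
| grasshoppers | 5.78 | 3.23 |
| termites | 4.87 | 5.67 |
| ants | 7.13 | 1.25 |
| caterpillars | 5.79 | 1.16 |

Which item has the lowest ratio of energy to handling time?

In descending order of E/h:
ants: 7.13/1.25 = 5.7 kJ/s
caterpillars: 5.79/1.16 = 4.99 kJ/s
grasshoppers: 5.78/3.23 = 1.79 kJ/s
termites: 4.87/5.67 = 0.859 kJ/s

termites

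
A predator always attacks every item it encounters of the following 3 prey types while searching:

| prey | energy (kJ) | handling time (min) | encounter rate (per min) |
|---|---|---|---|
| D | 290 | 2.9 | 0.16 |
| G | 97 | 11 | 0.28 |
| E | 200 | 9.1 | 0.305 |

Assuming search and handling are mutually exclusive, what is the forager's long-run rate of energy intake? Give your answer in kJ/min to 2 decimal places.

R = (0.16×290 + 0.28×97 + 0.305×200) / (1 + 0.16×2.9 + 0.28×11 + 0.305×9.1) = 134.6/7.319 = 18.38 kJ/min.

18.38 kJ/min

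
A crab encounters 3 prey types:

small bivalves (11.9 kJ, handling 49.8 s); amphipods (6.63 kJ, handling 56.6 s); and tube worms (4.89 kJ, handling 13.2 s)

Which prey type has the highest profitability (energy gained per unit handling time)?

tube worms

Profitability E/h (kJ/s): small bivalves = 11.9/49.8 = 0.239, amphipods = 6.63/56.6 = 0.117, tube worms = 4.89/13.2 = 0.37.
Ranked: tube worms > small bivalves > amphipods.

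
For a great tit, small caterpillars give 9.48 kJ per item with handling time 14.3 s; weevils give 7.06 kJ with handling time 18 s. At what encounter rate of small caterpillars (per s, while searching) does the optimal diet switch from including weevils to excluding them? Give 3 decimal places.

The zero-one rule: include weevils iff E₂/h₂ > λE₁/(1+λh₁). Equality gives the switch point.
λE₁h₂ = E₂ + λE₂h₁ ⇒ λ = E₂/(E₁h₂ − E₂h₁) = 7.06/(170.6 − 101) = 0.1013 per s.

0.101 per s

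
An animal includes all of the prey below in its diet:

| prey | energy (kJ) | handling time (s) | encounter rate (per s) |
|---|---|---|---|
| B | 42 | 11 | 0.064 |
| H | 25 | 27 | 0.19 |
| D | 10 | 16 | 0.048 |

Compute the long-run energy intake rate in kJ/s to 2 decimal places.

1.04 kJ/s

R = Σλ_iE_i / (1 + Σλ_ih_i)
Numerator: 0.064×42 + 0.19×25 + 0.048×10 = 7.918
Denominator: 1 + 0.064×11 + 0.19×27 + 0.048×16 = 7.602
R = 7.918/7.602 = 1.042 kJ/s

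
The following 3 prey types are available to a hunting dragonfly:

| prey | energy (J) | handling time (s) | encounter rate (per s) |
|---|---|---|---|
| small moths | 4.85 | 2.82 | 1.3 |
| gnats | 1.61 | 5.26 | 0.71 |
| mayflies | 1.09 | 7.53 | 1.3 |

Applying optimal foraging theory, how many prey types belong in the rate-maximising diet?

E/h in descending order: small moths 1.72, gnats 0.306, mayflies 0.145 J/s. The optimal diet is the largest prefix of this list for which every included type satisfies E_i/h_i > R on the types above it.
Rate on top 1: 1.351. gnats: 0.306 < 1.351 → exclude; stop.
Optimal diet: small moths — 1 of 3 types.

1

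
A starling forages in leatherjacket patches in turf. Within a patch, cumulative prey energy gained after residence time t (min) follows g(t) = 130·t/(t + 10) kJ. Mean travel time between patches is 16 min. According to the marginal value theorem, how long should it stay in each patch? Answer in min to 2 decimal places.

12.65 min

Optimal t* satisfies g'(t*) = g(t*)/(T + t*).
g'(t) = 130·10/(t + 10)². Setting 130·10/(t+10)² = 130t/[(t+10)(16+t)] gives 10(16+t) = t(t+10), so t² = 10×16 = 160.
t* = √160 = 12.65 min.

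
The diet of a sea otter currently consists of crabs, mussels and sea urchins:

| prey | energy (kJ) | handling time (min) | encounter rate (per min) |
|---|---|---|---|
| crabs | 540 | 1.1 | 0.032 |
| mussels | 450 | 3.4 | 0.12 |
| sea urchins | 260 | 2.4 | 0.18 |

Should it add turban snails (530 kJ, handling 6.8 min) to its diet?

Yes

Intake rate on the current diet: R = (0.032×540 + 0.12×450 + 0.18×260) / (1 + 0.032×1.1 + 0.12×3.4 + 0.18×2.4) = 118.1/1.875 = 62.97 kJ/min.
Profitability of turban snails: 530/6.8 = 77.94 kJ/min.
Since 77.94 > R, including turban snails increases the long-run rate.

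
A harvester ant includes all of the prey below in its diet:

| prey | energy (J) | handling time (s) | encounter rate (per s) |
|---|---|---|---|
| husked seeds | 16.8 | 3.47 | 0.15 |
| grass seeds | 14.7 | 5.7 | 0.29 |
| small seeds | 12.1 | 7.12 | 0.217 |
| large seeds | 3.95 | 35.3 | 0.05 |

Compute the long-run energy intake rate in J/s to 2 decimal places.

1.48 J/s

R = Σλ_iE_i / (1 + Σλ_ih_i)
Numerator: 0.15×16.8 + 0.29×14.7 + 0.217×12.1 + 0.05×3.95 = 9.606
Denominator: 1 + 0.15×3.47 + 0.29×5.7 + 0.217×7.12 + 0.05×35.3 = 6.484
R = 9.606/6.484 = 1.482 J/s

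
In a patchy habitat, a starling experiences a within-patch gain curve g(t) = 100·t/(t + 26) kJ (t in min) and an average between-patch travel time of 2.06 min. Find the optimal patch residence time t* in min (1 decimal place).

7.3 min

Optimal t* satisfies g'(t*) = g(t*)/(T + t*).
g'(t) = 100·26/(t + 26)². Setting 100·26/(t+26)² = 100t/[(t+26)(2.06+t)] gives 26(2.06+t) = t(t+26), so t² = 26×2.06 = 53.56.
t* = √53.56 = 7.318 min.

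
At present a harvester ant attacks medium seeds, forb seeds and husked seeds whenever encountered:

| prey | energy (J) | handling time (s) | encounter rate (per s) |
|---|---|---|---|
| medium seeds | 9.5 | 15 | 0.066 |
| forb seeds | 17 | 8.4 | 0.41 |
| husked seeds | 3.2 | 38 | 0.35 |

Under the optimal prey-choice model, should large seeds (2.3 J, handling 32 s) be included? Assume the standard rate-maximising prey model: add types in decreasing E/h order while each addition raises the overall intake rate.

No

Current rate: (0.066×9.5 + 0.41×17 + 0.35×3.2)/(1 + 0.066×15 + 0.41×8.4 + 0.35×38) = 0.4653 J/s.
Profitability of large seeds: 2.3/32 = 0.07187 J/s.
0.07187 < 0.4653, so adding large seeds would lower the average — exclude it.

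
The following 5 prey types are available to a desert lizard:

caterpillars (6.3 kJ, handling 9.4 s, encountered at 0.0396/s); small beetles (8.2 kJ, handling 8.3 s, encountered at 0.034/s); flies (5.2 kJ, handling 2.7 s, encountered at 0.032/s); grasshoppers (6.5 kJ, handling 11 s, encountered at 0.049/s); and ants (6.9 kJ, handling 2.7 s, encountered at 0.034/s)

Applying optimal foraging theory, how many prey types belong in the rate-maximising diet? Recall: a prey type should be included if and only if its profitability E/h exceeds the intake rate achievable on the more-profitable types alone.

Profitabilities (E/h, kJ/s): ants 2.56, flies 1.93, small beetles 0.988, caterpillars 0.67, grasshoppers 0.591. Add prey in this order while the next type's profitability exceeds the intake rate on those already taken.
Rate on top 1: 0.2149. flies: 1.93 > 0.2149 → include.
Rate on top 2: 0.3403. small beetles: 0.988 > 0.3403 → include.
Rate on top 3: 0.4655. caterpillars: 0.67 > 0.4655 → include.
Rate on top 4: 0.5071. grasshoppers: 0.591 > 0.5071 → include.
Optimal diet: ants, flies, small beetles, caterpillars, grasshoppers — 5 of 5 types.

5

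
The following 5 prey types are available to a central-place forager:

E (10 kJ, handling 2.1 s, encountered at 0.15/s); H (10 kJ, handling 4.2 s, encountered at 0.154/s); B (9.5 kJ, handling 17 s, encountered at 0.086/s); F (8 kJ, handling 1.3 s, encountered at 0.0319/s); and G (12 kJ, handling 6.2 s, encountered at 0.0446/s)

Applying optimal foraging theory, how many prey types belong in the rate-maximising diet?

4

Profitabilities (E/h, kJ/s): F 6.15, E 4.76, H 2.38, G 1.94, B 0.559. Add prey in this order while the next type's profitability exceeds the intake rate on those already taken.
Rate on top 1: 0.245. E: 4.76 > 0.245 → include.
Rate on top 2: 1.294. H: 2.38 > 1.294 → include.
Rate on top 3: 1.645. G: 1.94 > 1.645 → include.
Rate on top 4: 1.68. B: 0.559 < 1.68 → exclude; stop.
Optimal diet: F, E, H, G — 4 of 5 types.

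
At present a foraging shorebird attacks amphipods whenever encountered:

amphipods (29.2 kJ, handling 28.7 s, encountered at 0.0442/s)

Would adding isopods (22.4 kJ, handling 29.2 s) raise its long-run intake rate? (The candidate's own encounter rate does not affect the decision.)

On amphipods alone, R = ΣλE/(1+Σλh) = 1.291/2.269 = 0.5689 kJ/s.
isopods: E/h = 22.4/29.2 = 0.7671 kJ/s.
0.7671 > 0.5689, so adding isopods raises the average — include it.

Yes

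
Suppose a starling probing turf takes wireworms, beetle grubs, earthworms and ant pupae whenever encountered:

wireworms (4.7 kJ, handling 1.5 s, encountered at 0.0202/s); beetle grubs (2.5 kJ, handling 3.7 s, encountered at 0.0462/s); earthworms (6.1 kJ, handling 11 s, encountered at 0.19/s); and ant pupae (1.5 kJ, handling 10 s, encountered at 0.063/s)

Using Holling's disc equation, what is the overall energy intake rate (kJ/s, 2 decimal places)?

R = Σλ_iE_i / (1 + Σλ_ih_i)
Numerator: 0.0202×4.7 + 0.0462×2.5 + 0.19×6.1 + 0.063×1.5 = 1.464
Denominator: 1 + 0.0202×1.5 + 0.0462×3.7 + 0.19×11 + 0.063×10 = 3.921
R = 1.464/3.921 = 0.3733 kJ/s

0.37 kJ/s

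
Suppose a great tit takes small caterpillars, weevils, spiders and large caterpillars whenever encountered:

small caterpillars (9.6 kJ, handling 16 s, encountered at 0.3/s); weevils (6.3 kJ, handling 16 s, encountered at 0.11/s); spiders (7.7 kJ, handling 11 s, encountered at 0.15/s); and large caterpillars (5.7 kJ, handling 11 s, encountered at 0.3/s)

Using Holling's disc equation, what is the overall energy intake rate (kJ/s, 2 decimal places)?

R = Σλ_iE_i / (1 + Σλ_ih_i)
Numerator: 0.3×9.6 + 0.11×6.3 + 0.15×7.7 + 0.3×5.7 = 6.438
Denominator: 1 + 0.3×16 + 0.11×16 + 0.15×11 + 0.3×11 = 12.51
R = 6.438/12.51 = 0.5146 kJ/s

0.51 kJ/s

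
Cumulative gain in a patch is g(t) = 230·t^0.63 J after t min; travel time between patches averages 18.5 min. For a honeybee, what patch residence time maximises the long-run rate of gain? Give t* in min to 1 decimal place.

31.5 min

Maximise g(t)/(T+t): set derivative to zero → g'(t)(T+t) = g(t).
g'(t) = 0.63·230·t^-0.37. Setting 0.63·230·t^-0.37 = 230·t^0.63/(18.5+t) gives 0.63(18.5+t) = t, so 0.37·t = 0.63×18.5.
t* = 0.63×18.5/0.37 = 31.5 min.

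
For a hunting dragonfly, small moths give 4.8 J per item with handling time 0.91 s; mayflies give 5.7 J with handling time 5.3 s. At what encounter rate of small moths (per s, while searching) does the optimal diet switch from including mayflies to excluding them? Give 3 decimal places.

The zero-one rule: include mayflies iff E₂/h₂ > λE₁/(1+λh₁). Equality gives the switch point.
λE₁h₂ = E₂ + λE₂h₁ ⇒ λ = E₂/(E₁h₂ − E₂h₁) = 5.7/(25.44 − 5.187) = 0.2814 per s.

0.281 per s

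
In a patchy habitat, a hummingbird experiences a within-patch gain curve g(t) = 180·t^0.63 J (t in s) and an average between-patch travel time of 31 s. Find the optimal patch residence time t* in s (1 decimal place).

Optimal t* satisfies g'(t*) = g(t*)/(T + t*).
g'(t) = 0.63·180·t^-0.37. Setting 0.63·180·t^-0.37 = 180·t^0.63/(31+t) gives 0.63(31+t) = t, so 0.37·t = 0.63×31.
t* = 0.63×31/0.37 = 52.78 s.

52.8 s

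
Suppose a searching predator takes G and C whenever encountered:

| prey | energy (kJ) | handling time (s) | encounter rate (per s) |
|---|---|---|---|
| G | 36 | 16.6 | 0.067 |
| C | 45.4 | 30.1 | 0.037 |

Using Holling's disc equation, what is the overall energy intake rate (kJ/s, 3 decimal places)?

Energy encountered per unit search time: 0.067×36 + 0.037×45.4 = 4.092 kJ/s.
Handling time per unit search time: 0.067×16.6 + 0.037×30.1 = 2.226.
Rate = 4.092/(1 + 2.226) = 1.268 kJ/s.

1.268 kJ/s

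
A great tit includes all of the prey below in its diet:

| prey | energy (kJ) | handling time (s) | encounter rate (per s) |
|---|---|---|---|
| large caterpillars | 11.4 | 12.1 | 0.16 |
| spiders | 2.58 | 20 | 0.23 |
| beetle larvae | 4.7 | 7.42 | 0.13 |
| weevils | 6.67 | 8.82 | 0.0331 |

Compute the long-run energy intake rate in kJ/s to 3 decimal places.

R = Σλ_iE_i / (1 + Σλ_ih_i)
Numerator: 0.16×11.4 + 0.23×2.58 + 0.13×4.7 + 0.0331×6.67 = 3.249
Denominator: 1 + 0.16×12.1 + 0.23×20 + 0.13×7.42 + 0.0331×8.82 = 8.793
R = 3.249/8.793 = 0.3695 kJ/s

0.370 kJ/s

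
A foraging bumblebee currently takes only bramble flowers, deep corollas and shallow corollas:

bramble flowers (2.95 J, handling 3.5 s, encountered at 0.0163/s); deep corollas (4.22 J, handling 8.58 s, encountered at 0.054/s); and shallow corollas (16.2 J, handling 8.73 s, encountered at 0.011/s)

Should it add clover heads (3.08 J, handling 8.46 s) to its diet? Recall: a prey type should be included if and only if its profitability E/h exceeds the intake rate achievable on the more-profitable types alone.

Yes

Current rate: (0.0163×2.95 + 0.054×4.22 + 0.011×16.2)/(1 + 0.0163×3.5 + 0.054×8.58 + 0.011×8.73) = 0.281 J/s.
Profitability of clover heads: 3.08/8.46 = 0.3641 J/s.
0.3641 > 0.281, so adding clover heads raises the average — include it.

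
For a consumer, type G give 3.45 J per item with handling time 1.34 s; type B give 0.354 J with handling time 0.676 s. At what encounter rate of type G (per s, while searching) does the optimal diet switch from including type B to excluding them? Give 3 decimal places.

The zero-one rule: include type B iff E₂/h₂ > λE₁/(1+λh₁). Equality gives the switch point.
λE₁h₂ = E₂ + λE₂h₁ ⇒ λ = E₂/(E₁h₂ − E₂h₁) = 0.354/(2.332 − 0.4744) = 0.1905 per s.

0.191 per s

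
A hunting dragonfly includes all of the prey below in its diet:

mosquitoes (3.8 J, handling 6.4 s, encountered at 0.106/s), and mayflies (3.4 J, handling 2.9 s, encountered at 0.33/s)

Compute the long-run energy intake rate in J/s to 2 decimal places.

0.58 J/s

Energy encountered per unit search time: 0.106×3.8 + 0.33×3.4 = 1.525 J/s.
Handling time per unit search time: 0.106×6.4 + 0.33×2.9 = 1.635.
Rate = 1.525/(1 + 1.635) = 0.5786 J/s.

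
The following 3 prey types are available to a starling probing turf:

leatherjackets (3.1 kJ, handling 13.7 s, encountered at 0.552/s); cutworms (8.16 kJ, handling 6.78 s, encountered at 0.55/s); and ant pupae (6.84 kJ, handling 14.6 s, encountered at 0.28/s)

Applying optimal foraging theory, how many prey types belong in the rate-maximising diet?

1

E/h in descending order: cutworms 1.2, ant pupae 0.468, leatherjackets 0.226 kJ/s. The optimal diet is the largest prefix of this list for which every included type satisfies E_i/h_i > R on the types above it.
Rate on top 1: 0.949. ant pupae: 0.468 < 0.949 → exclude; stop.
Optimal diet: cutworms — 1 of 3 types.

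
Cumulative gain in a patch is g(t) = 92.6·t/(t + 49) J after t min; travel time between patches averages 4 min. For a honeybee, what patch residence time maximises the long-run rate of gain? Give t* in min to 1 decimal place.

14.0 min

Maximise g(t)/(T+t): set derivative to zero → g'(t)(T+t) = g(t).
g'(t) = 92.6·49/(t + 49)². Setting 92.6·49/(t+49)² = 92.6t/[(t+49)(4+t)] gives 49(4+t) = t(t+49), so t² = 49×4 = 196.
t* = √196 = 14 min.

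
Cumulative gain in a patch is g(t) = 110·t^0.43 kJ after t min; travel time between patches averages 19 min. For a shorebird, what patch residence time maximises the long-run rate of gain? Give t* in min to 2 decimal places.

14.33 min

Maximise g(t)/(T+t): set derivative to zero → g'(t)(T+t) = g(t).
g'(t) = 0.43·110·t^-0.57. Setting 0.43·110·t^-0.57 = 110·t^0.43/(19+t) gives 0.43(19+t) = t, so 0.57·t = 0.43×19.
t* = 0.43×19/0.57 = 14.33 min.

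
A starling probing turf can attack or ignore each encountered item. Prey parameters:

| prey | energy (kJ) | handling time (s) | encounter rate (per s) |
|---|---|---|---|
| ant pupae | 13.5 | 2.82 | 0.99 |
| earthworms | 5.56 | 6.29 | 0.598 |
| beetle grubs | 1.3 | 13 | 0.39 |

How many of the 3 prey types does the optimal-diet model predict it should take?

1

Profitabilities (E/h, kJ/s): ant pupae 4.79, earthworms 0.884, beetle grubs 0.1. Add prey in this order while the next type's profitability exceeds the intake rate on those already taken.
Rate on top 1: 3.525. earthworms: 0.884 < 3.525 → exclude; stop.
Optimal diet: ant pupae — 1 of 3 types.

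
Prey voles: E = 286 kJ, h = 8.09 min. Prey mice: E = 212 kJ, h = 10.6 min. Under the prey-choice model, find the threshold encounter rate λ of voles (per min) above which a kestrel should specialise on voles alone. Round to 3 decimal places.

At the threshold, the rate on voles alone equals the profitability of mice: λ·286/(1 + λ·8.09) = 212/10.6 = 20.
Rearranging, λ(286 − 20×8.09) = 20, so λ = 20/124.2 = 0.161 per min.

0.161 per min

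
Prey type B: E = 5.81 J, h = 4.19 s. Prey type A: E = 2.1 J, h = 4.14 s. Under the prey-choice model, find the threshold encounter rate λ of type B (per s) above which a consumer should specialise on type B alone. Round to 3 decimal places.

Drop type A once their profitability E₂/h₂ falls below the rate achievable on type B alone: E₂/h₂ = λE₁/(1 + λh₁).
Solve for λ: λE₁h₂ = E₂(1 + λh₁) → λ(E₁h₂ − E₂h₁) = E₂ → λ = E₂/(E₁h₂ − E₂h₁).
λ = 2.1/(5.81×4.14 − 2.1×4.19) = 2.1/15.25 = 0.1377 per s.

0.138 per s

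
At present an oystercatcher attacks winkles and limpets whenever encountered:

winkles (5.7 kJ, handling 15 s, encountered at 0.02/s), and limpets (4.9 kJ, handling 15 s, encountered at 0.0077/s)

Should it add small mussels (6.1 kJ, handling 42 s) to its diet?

Intake rate on the current diet: R = (0.02×5.7 + 0.0077×4.9) / (1 + 0.02×15 + 0.0077×15) = 0.1517/1.415 = 0.1072 kJ/s.
small mussels: E/h = 6.1/42 = 0.1452 kJ/s.
0.1452 > 0.1072, so adding small mussels raises the average — include it.

Yes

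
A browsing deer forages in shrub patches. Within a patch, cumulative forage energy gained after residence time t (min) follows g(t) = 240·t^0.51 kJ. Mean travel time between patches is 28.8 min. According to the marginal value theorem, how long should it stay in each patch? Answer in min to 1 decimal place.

Optimal t* satisfies g'(t*) = g(t*)/(T + t*).
g'(t) = 0.51·240·t^-0.49. Setting 0.51·240·t^-0.49 = 240·t^0.51/(28.8+t) gives 0.51(28.8+t) = t, so 0.49·t = 0.51×28.8.
t* = 0.51×28.8/0.49 = 29.98 min.

30.0 min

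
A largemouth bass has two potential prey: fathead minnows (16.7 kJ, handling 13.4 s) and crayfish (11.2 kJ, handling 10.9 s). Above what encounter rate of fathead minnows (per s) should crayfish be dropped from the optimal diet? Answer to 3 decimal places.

The zero-one rule: include crayfish iff E₂/h₂ > λE₁/(1+λh₁). Equality gives the switch point.
λE₁h₂ = E₂ + λE₂h₁ ⇒ λ = E₂/(E₁h₂ − E₂h₁) = 11.2/(182 − 150.1) = 0.3505 per s.

0.351 per s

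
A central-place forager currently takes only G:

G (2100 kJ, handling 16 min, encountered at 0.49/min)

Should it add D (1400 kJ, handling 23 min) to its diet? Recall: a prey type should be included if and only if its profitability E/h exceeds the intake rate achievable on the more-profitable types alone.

No

On G alone, R = ΣλE/(1+Σλh) = 1029/8.84 = 116.4 kJ/min.
Profitability of D: 1400/23 = 60.87 kJ/min.
60.87 < 116.4, so adding D would lower the average — exclude it.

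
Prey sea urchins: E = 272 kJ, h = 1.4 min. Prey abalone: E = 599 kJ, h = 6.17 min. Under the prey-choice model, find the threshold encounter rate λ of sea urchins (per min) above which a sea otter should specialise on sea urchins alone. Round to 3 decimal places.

The zero-one rule: include abalone iff E₂/h₂ > λE₁/(1+λh₁). Equality gives the switch point.
λE₁h₂ = E₂ + λE₂h₁ ⇒ λ = E₂/(E₁h₂ − E₂h₁) = 599/(1678 − 838.6) = 0.7134 per min.

0.713 per min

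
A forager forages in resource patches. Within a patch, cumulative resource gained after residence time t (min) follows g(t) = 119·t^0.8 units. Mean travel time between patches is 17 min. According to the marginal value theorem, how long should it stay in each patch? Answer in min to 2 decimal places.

By the marginal value theorem, leave when the instantaneous gain rate g'(t) equals the habitat-wide average g(t)/(T + t).
g'(t) = 0.8·119·t^-0.2. Setting 0.8·119·t^-0.2 = 119·t^0.8/(17+t) gives 0.8(17+t) = t, so 0.20·t = 0.8×17.
t* = 0.8×17/0.20 = 68 min.

68.00 min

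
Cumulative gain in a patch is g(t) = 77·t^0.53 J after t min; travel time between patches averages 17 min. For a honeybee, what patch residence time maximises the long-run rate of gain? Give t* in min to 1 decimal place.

19.2 min

Maximise g(t)/(T+t): set derivative to zero → g'(t)(T+t) = g(t).
g'(t) = 0.53·77·t^-0.47. Setting 0.53·77·t^-0.47 = 77·t^0.53/(17+t) gives 0.53(17+t) = t, so 0.47·t = 0.53×17.
t* = 0.53×17/0.47 = 19.17 min.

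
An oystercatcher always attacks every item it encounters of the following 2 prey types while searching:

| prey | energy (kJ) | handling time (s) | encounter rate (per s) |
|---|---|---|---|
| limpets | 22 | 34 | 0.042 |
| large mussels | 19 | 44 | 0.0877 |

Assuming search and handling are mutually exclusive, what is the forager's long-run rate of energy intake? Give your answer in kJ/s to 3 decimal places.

Energy encountered per unit search time: 0.042×22 + 0.0877×19 = 2.59 kJ/s.
Handling time per unit search time: 0.042×34 + 0.0877×44 = 5.287.
Rate = 2.59/(1 + 5.287) = 0.412 kJ/s.

0.412 kJ/s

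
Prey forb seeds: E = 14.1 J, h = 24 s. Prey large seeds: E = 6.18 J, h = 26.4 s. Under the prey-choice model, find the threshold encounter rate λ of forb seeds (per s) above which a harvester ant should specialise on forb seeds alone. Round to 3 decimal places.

0.028 per s

Drop large seeds once their profitability E₂/h₂ falls below the rate achievable on forb seeds alone: E₂/h₂ = λE₁/(1 + λh₁).
Solve for λ: λE₁h₂ = E₂(1 + λh₁) → λ(E₁h₂ − E₂h₁) = E₂ → λ = E₂/(E₁h₂ − E₂h₁).
λ = 6.18/(14.1×26.4 − 6.18×24) = 6.18/223.9 = 0.0276 per s.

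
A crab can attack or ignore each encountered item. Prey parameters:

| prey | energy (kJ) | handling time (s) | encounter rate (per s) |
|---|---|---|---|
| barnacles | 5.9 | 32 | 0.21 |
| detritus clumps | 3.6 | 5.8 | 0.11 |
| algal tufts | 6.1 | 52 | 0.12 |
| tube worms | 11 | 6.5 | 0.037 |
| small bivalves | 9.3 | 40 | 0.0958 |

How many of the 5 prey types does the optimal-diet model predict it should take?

2

E/h in descending order: tube worms 1.69, detritus clumps 0.621, small bivalves 0.233, barnacles 0.184, algal tufts 0.117 kJ/s. The optimal diet is the largest prefix of this list for which every included type satisfies E_i/h_i > R on the types above it.
Rate on top 1: 0.3281. detritus clumps: 0.621 > 0.3281 → include.
Rate on top 2: 0.4275. small bivalves: 0.233 < 0.4275 → exclude; stop.
Optimal diet: tube worms, detritus clumps — 2 of 5 types.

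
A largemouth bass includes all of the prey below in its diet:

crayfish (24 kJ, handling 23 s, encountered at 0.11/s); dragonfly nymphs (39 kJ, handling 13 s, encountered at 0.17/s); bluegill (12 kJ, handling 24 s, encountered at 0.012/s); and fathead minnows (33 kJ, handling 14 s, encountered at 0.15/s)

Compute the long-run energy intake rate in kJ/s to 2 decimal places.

R = (0.11×24 + 0.17×39 + 0.012×12 + 0.15×33) / (1 + 0.11×23 + 0.17×13 + 0.012×24 + 0.15×14) = 14.36/8.128 = 1.767 kJ/s.

1.77 kJ/s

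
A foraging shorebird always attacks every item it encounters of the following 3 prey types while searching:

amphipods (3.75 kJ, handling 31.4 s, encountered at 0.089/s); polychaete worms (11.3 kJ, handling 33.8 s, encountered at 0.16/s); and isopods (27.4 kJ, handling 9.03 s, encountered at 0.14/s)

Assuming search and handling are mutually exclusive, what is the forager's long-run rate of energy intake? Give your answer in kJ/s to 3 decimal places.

Energy encountered per unit search time: 0.089×3.75 + 0.16×11.3 + 0.14×27.4 = 5.978 kJ/s.
Handling time per unit search time: 0.089×31.4 + 0.16×33.8 + 0.14×9.03 = 9.467.
Rate = 5.978/(1 + 9.467) = 0.5711 kJ/s.

0.571 kJ/s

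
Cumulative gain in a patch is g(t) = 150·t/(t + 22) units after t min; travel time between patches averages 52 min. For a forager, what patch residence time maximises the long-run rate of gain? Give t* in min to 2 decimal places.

Optimal t* satisfies g'(t*) = g(t*)/(T + t*).
g'(t) = 150·22/(t + 22)². Setting 150·22/(t+22)² = 150t/[(t+22)(52+t)] gives 22(52+t) = t(t+22), so t² = 22×52 = 1144.
t* = √1144 = 33.82 min.

33.82 min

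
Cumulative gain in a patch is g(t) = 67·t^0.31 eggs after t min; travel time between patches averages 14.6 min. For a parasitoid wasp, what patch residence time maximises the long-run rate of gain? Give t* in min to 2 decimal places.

Optimal t* satisfies g'(t*) = g(t*)/(T + t*).
g'(t) = 0.31·67·t^-0.69. Setting 0.31·67·t^-0.69 = 67·t^0.31/(14.6+t) gives 0.31(14.6+t) = t, so 0.69·t = 0.31×14.6.
t* = 0.31×14.6/0.69 = 6.559 min.

6.56 min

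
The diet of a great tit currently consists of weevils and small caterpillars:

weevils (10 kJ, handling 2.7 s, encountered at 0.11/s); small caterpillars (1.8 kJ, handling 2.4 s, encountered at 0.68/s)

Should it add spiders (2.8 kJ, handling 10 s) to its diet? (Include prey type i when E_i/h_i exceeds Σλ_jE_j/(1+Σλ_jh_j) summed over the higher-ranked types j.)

No

Current rate: (0.11×10 + 0.68×1.8)/(1 + 0.11×2.7 + 0.68×2.4) = 0.7934 kJ/s.
spiders: E/h = 2.8/10 = 0.28 kJ/s.
Since 0.28 < R, time spent handling spiders is better spent searching.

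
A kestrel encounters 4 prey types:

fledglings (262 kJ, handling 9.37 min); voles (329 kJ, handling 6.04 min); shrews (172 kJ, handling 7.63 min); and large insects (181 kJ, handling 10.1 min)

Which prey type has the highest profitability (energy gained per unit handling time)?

voles

In descending order of E/h:
voles: 329/6.04 = 54.5 kJ/min
fledglings: 262/9.37 = 28 kJ/min
shrews: 172/7.63 = 22.5 kJ/min
large insects: 181/10.1 = 17.9 kJ/min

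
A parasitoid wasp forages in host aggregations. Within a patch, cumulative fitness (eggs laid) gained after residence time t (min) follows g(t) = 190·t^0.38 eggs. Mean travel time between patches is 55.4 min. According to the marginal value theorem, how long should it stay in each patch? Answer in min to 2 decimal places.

By the marginal value theorem, leave when the instantaneous gain rate g'(t) equals the habitat-wide average g(t)/(T + t).
g'(t) = 0.38·190·t^-0.62. Setting 0.38·190·t^-0.62 = 190·t^0.38/(55.4+t) gives 0.38(55.4+t) = t, so 0.62·t = 0.38×55.4.
t* = 0.38×55.4/0.62 = 33.95 min.

33.95 min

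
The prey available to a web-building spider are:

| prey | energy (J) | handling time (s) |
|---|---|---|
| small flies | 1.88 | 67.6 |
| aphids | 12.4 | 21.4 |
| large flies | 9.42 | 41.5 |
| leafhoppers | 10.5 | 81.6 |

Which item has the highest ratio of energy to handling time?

aphids

In descending order of E/h:
aphids: 12.4/21.4 = 0.579 J/s
large flies: 9.42/41.5 = 0.227 J/s
leafhoppers: 10.5/81.6 = 0.129 J/s
small flies: 1.88/67.6 = 0.0278 J/s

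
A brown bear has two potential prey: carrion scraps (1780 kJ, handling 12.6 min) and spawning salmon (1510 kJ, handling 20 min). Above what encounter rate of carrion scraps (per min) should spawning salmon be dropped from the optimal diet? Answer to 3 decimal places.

0.091 per min

Drop spawning salmon once their profitability E₂/h₂ falls below the rate achievable on carrion scraps alone: E₂/h₂ = λE₁/(1 + λh₁).
Solve for λ: λE₁h₂ = E₂(1 + λh₁) → λ(E₁h₂ − E₂h₁) = E₂ → λ = E₂/(E₁h₂ − E₂h₁).
λ = 1510/(1780×20 − 1510×12.6) = 1510/1.657e+04 = 0.09111 per min.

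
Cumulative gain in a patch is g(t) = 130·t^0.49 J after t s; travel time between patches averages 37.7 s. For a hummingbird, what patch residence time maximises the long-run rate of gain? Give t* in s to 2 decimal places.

By the marginal value theorem, leave when the instantaneous gain rate g'(t) equals the habitat-wide average g(t)/(T + t).
g'(t) = 0.49·130·t^-0.51. Setting 0.49·130·t^-0.51 = 130·t^0.49/(37.7+t) gives 0.49(37.7+t) = t, so 0.51·t = 0.49×37.7.
t* = 0.49×37.7/0.51 = 36.22 s.

36.22 s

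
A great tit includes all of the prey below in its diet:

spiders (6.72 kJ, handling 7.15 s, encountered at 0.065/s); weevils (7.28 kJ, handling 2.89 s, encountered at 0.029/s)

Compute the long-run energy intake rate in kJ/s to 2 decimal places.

0.42 kJ/s

Energy encountered per unit search time: 0.065×6.72 + 0.029×7.28 = 0.6479 kJ/s.
Handling time per unit search time: 0.065×7.15 + 0.029×2.89 = 0.5486.
Rate = 0.6479/(1 + 0.5486) = 0.4184 kJ/s.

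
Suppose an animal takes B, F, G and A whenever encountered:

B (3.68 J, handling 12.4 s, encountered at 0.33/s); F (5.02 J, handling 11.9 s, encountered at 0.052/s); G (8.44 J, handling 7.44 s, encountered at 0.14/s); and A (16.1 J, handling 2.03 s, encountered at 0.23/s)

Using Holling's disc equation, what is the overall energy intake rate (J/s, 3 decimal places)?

R = (0.33×3.68 + 0.052×5.02 + 0.14×8.44 + 0.23×16.1) / (1 + 0.33×12.4 + 0.052×11.9 + 0.14×7.44 + 0.23×2.03) = 6.36/7.219 = 0.881 J/s.

0.881 J/s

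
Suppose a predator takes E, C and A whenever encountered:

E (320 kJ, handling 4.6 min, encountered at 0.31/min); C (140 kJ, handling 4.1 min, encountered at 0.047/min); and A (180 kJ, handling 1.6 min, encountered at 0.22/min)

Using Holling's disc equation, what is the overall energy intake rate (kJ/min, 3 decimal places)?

R = (0.31×320 + 0.047×140 + 0.22×180) / (1 + 0.31×4.6 + 0.047×4.1 + 0.22×1.6) = 145.4/2.971 = 48.94 kJ/min.

48.938 kJ/min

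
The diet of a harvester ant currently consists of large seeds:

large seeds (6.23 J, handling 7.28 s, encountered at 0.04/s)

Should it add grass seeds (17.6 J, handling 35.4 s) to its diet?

On large seeds alone, R = ΣλE/(1+Σλh) = 0.2492/1.291 = 0.193 J/s.
grass seeds: E/h = 17.6/35.4 = 0.4972 J/s.
Since 0.4972 > R, including grass seeds increases the long-run rate.

Yes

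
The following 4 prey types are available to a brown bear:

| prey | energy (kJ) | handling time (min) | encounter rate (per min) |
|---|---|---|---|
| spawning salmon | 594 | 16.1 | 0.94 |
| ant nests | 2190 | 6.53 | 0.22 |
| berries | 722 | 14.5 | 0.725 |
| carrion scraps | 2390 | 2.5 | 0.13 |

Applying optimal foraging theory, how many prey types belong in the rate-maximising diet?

2

Profitabilities (E/h, kJ/min): carrion scraps 956, ant nests 335, berries 49.8, spawning salmon 36.9. Add prey in this order while the next type's profitability exceeds the intake rate on those already taken.
Rate on top 1: 234.5. ant nests: 335 > 234.5 → include.
Rate on top 2: 287. berries: 49.8 < 287 → exclude; stop.
Optimal diet: carrion scraps, ant nests — 2 of 4 types.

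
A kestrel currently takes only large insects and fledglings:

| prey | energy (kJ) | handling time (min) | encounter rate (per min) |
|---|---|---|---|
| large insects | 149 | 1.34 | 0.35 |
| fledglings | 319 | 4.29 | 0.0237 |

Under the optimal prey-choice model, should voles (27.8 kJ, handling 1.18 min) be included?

No

On large insects and fledglings alone, R = ΣλE/(1+Σλh) = 59.71/1.571 = 38.02 kJ/min.
Profitability of voles: 27.8/1.18 = 23.56 kJ/min.
23.56 < 38.02, so adding voles would lower the average — exclude it.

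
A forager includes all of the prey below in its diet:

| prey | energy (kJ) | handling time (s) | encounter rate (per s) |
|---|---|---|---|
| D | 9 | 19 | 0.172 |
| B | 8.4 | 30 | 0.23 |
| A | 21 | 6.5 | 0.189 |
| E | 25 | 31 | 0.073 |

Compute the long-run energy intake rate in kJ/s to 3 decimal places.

R = Σλ_iE_i / (1 + Σλ_ih_i)
Numerator: 0.172×9 + 0.23×8.4 + 0.189×21 + 0.073×25 = 9.274
Denominator: 1 + 0.172×19 + 0.23×30 + 0.189×6.5 + 0.073×31 = 14.66
R = 9.274/14.66 = 0.6326 kJ/s

0.633 kJ/s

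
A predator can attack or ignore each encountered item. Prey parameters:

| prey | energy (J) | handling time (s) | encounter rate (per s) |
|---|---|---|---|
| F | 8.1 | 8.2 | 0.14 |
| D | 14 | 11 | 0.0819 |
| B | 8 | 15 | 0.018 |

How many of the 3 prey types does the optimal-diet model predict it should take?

Profitabilities (E/h, J/s): D 1.27, F 0.988, B 0.533. Add prey in this order while the next type's profitability exceeds the intake rate on those already taken.
Rate on top 1: 0.6032. F: 0.988 > 0.6032 → include.
Rate on top 2: 0.748. B: 0.533 < 0.748 → exclude; stop.
Optimal diet: D, F — 2 of 3 types.

2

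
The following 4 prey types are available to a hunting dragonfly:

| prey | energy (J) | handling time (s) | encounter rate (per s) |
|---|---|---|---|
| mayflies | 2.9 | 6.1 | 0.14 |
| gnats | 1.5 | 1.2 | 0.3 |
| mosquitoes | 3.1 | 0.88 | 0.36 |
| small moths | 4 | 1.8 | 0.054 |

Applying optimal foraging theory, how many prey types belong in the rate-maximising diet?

Rank by E/h (J/s): mosquitoes 3.52, small moths 2.22, gnats 1.25, mayflies 0.475. Include each in turn until the next type's E/h falls below the running intake rate.
Rate on top 1: 0.8475. small moths: 2.22 > 0.8475 → include.
Rate on top 2: 0.942. gnats: 1.25 > 0.942 → include.
Rate on top 3: 1.005. mayflies: 0.475 < 1.005 → exclude; stop.
Optimal diet: mosquitoes, small moths, gnats — 3 of 4 types.

3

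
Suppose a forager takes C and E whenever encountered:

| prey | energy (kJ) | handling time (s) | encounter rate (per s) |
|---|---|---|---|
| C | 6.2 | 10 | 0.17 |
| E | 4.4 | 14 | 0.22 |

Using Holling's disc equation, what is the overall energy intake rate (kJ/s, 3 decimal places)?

0.350 kJ/s

Energy encountered per unit search time: 0.17×6.2 + 0.22×4.4 = 2.022 kJ/s.
Handling time per unit search time: 0.17×10 + 0.22×14 = 4.78.
Rate = 2.022/(1 + 4.78) = 0.3498 kJ/s.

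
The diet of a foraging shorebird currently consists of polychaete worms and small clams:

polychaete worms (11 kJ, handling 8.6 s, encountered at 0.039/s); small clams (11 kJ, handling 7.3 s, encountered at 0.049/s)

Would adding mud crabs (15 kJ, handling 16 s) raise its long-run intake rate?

On polychaete worms and small clams alone, R = ΣλE/(1+Σλh) = 0.968/1.693 = 0.5717 kJ/s.
Profitability of mud crabs: 15/16 = 0.9375 kJ/s.
Since 0.9375 > R, including mud crabs increases the long-run rate.

Yes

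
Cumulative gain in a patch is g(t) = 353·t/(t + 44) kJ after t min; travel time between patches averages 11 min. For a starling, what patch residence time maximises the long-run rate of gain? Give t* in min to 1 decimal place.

By the marginal value theorem, leave when the instantaneous gain rate g'(t) equals the habitat-wide average g(t)/(T + t).
g'(t) = 353·44/(t + 44)². Setting 353·44/(t+44)² = 353t/[(t+44)(11+t)] gives 44(11+t) = t(t+44), so t² = 44×11 = 484.
t* = √484 = 22 min.

22.0 min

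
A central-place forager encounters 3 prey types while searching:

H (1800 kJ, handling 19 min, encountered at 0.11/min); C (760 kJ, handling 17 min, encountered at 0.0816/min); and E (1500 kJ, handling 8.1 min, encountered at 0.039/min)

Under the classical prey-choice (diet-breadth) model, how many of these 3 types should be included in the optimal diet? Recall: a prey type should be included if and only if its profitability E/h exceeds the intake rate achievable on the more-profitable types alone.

2

Rank by E/h (kJ/min): E 185, H 94.7, C 44.7. Include each in turn until the next type's E/h falls below the running intake rate.
Rate on top 1: 44.46. H: 94.7 > 44.46 → include.
Rate on top 2: 75.31. C: 44.7 < 75.31 → exclude; stop.
Optimal diet: E, H — 2 of 3 types.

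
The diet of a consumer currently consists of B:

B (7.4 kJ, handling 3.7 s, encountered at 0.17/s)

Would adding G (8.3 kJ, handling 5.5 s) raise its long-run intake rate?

On B alone, R = ΣλE/(1+Σλh) = 1.258/1.629 = 0.7723 kJ/s.
Profitability of G: 8.3/5.5 = 1.509 kJ/s.
1.509 > 0.7723, so adding G raises the average — include it.

Yes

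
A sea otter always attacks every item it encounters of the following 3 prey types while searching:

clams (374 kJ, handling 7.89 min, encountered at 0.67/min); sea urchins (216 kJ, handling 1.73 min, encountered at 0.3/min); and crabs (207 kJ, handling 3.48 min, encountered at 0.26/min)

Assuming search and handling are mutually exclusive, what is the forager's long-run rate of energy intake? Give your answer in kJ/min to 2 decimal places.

47.89 kJ/min

R = Σλ_iE_i / (1 + Σλ_ih_i)
Numerator: 0.67×374 + 0.3×216 + 0.26×207 = 369.2
Denominator: 1 + 0.67×7.89 + 0.3×1.73 + 0.26×3.48 = 7.71
R = 369.2/7.71 = 47.89 kJ/min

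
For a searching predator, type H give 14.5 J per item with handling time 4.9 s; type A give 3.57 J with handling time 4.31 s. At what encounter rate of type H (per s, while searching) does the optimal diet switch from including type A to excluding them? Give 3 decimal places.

Drop type A once their profitability E₂/h₂ falls below the rate achievable on type H alone: E₂/h₂ = λE₁/(1 + λh₁).
Solve for λ: λE₁h₂ = E₂(1 + λh₁) → λ(E₁h₂ − E₂h₁) = E₂ → λ = E₂/(E₁h₂ − E₂h₁).
λ = 3.57/(14.5×4.31 − 3.57×4.9) = 3.57/45 = 0.07933 per s.

0.079 per s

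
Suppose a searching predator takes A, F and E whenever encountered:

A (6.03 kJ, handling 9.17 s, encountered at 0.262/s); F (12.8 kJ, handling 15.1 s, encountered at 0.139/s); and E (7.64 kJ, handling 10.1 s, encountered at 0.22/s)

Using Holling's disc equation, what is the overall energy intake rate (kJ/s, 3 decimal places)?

0.653 kJ/s

R = Σλ_iE_i / (1 + Σλ_ih_i)
Numerator: 0.262×6.03 + 0.139×12.8 + 0.22×7.64 = 5.04
Denominator: 1 + 0.262×9.17 + 0.139×15.1 + 0.22×10.1 = 7.723
R = 5.04/7.723 = 0.6525 kJ/s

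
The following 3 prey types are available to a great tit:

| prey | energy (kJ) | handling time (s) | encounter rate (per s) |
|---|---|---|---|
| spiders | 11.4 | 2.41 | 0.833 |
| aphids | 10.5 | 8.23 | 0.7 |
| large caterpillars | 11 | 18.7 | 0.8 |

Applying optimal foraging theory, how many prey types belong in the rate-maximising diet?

Rank by E/h (kJ/s): spiders 4.73, aphids 1.28, large caterpillars 0.588. Include each in turn until the next type's E/h falls below the running intake rate.
Rate on top 1: 3.157. aphids: 1.28 < 3.157 → exclude; stop.
Optimal diet: spiders — 1 of 3 types.

1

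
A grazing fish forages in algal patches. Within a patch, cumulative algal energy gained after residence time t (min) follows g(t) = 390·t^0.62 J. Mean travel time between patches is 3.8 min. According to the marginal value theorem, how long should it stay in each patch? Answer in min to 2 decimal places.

Maximise g(t)/(T+t): set derivative to zero → g'(t)(T+t) = g(t).
g'(t) = 0.62·390·t^-0.38. Setting 0.62·390·t^-0.38 = 390·t^0.62/(3.8+t) gives 0.62(3.8+t) = t, so 0.38·t = 0.62×3.8.
t* = 0.62×3.8/0.38 = 6.2 min.

6.20 min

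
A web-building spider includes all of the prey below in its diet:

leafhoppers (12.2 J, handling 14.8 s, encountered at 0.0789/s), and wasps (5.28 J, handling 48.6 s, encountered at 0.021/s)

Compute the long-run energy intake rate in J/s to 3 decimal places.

0.337 J/s

R = Σλ_iE_i / (1 + Σλ_ih_i)
Numerator: 0.0789×12.2 + 0.021×5.28 = 1.073
Denominator: 1 + 0.0789×14.8 + 0.021×48.6 = 3.188
R = 1.073/3.188 = 0.3367 J/s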